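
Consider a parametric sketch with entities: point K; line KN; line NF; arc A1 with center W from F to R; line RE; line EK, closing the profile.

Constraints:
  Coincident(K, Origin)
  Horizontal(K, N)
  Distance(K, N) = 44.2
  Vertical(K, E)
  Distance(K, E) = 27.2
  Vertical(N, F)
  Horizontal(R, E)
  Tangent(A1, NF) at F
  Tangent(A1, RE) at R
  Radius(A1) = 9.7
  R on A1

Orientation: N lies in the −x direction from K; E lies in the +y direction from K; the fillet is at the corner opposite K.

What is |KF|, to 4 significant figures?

47.54

The virtual corner opposite K is at (-44.20, 27.20). The tangent condition forces WF to be normal to NF and the tangent condition forces WR to be normal to RE, with radius 9.7, so the center W sits 9.7 in from both sides at W = (-34.50, 17.50). That places the tangent points at F = (-44.20, 17.50) on NF and R = (-34.50, 27.20) on RE. Then |KF| = |F − K| = 47.54.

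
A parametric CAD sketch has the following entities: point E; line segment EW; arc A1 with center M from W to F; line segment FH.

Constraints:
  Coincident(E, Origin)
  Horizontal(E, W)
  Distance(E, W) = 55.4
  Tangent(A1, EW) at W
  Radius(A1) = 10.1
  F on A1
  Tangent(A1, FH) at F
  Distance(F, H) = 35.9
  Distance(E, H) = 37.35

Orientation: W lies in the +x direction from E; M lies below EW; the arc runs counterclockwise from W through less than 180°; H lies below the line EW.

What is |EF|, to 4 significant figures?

48.18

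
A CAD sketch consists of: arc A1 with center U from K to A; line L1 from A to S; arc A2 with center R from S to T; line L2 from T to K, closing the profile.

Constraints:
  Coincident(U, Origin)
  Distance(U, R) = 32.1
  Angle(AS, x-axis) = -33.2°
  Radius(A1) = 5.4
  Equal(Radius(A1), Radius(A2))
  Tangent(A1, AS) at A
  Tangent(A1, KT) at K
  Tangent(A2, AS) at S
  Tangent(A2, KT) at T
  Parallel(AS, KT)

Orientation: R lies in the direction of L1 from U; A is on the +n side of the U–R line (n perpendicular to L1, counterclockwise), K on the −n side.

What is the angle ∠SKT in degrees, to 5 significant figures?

18.595°

The slot axis is L1's direction at -33.2°, so u = (cos -33.2°, sin -33.2°) = (0.83676, -0.54756) and n = (−sin -33.2°, cos -33.2°) = (0.54756, 0.83676). U is at the origin and R lies 32.1 along u from U, so R = 32.1·u = (26.860, -17.577). Tangency of A1 to both parallel lines with radius 5.4 puts A and K at U ± 5.4·n: A = (2.9568, 4.5185), K = (-2.9568, -4.5185). Equal radii place S and T the same way about R: S = R + 5.4·n = (29.817, -13.058), T = R − 5.4·n = (23.903, -22.095). Then cos ∠SKT = KS·KT / (|KS||KT|), giving 18.595°.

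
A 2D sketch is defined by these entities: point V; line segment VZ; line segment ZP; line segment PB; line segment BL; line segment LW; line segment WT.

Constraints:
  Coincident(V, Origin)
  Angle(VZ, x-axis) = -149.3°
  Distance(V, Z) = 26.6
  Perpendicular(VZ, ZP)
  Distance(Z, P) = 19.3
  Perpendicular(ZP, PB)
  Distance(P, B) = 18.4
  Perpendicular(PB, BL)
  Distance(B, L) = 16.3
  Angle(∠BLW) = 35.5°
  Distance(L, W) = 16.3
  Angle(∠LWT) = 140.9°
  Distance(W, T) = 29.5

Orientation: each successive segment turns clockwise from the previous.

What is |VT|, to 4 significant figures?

48.37

V is at the origin; VZ runs at -149.3° with length 26.6, so Z = (-22.87, -13.58). The perpendicularity gives ZP at right angles to VZ, so ZP runs at 120.7°; with |ZP| = 19.3, P = (-32.73, 3.015). The perpendicularity gives PB at right angles to ZP, so PB runs at 30.70°; with |PB| = 18.4, B = (-16.90, 12.41). PB is perpendicular to BL, so BL runs at -59.30°; with |BL| = 16.3, L = (-8.582, -1.607). ∠BLW = 35.5° gives LW at 156.2° from the x-axis; with |LW| = 16.3, W = (-23.50, 4.971). ∠LWT = 140.9° gives WT at 117.1° from the x-axis; with |WT| = 29.5, T = (-36.93, 31.23). Then |VT| = |T − V| = 48.37.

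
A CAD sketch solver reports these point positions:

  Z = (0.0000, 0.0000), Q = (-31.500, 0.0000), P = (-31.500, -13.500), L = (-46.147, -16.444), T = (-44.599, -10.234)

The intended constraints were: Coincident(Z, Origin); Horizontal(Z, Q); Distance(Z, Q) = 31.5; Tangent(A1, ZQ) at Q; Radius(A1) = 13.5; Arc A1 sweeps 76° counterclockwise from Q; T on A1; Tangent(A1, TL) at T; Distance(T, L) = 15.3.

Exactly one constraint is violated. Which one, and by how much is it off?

Distance(T, L) = 15.3 — off by 8.90.

Z = (0.00, 0.00) ✓; Z.y = 0.00, Q.y = 0.00 ✓; |ZQ| = 31.50 ✓; ∠(PQ, QZ) = 90.00° ✓; |PQ| = 13.50 ✓; bearing(P→T) − bearing(P→Q) = 76.00° ✓; |PT| = 13.50 ✓; ∠(PT, TL) = 90.00° ✓; |TL| = 6.400 ✗.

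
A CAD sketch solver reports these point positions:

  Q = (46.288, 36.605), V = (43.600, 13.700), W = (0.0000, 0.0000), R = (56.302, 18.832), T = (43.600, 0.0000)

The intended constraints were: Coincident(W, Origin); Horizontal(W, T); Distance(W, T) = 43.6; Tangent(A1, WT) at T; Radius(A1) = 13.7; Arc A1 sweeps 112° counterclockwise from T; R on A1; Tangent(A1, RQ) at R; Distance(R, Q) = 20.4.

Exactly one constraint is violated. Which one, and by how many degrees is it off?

Tangent(A1, RQ) at R — off by 7.40°.

W = (0.00, 0.00) ✓; W.y = 0.00, T.y = 0.00 ✓; |WT| = 43.60 ✓; ∠(VT, TW) = 90.00° ✓; |VT| = 13.70 ✓; bearing(V→R) − bearing(V→T) = 112.0° ✓; |VR| = 13.70 ✓; ∠(VR, RQ) = 82.60° ✗; |RQ| = 20.40 ✓.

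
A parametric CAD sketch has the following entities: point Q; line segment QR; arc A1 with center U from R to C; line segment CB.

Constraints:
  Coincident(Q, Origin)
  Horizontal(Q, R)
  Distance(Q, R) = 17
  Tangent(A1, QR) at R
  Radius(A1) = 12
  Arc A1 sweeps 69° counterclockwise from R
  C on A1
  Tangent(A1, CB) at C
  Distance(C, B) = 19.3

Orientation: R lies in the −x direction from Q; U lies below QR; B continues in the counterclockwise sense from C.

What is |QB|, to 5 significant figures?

43.529

Q is at the origin; Q and R share the same y with |QR| = 17.0 and R on the −x side, so R = (-17.000, 0.0000). The tangent condition forces UR to be normal to QR, so U = R + (0, -12) = (-17.000, -12.000). On A1, R sits at bearing 90° from U; a 69° counterclockwise sweep puts C at bearing 159°, so C = U + 12.0·(cos 159°, sin 159°) = (-28.203, -7.6996). Since A1 is tangent to CB there, UC ⟂ CB, so CB runs along (−sin 159°, cos 159°); with |CB| = 19.3, B = (-35.119, -25.718). Then |QB| = |B − Q| = 43.529.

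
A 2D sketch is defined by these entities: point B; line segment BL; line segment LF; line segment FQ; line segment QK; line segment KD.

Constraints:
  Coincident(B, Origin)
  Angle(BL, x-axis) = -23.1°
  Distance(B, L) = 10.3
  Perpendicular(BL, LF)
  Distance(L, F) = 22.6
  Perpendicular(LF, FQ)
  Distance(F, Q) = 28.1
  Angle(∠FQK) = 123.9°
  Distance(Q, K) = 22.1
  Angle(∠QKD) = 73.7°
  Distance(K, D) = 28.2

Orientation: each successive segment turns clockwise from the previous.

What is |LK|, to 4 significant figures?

40.65

B is at the origin; BL runs at -23.1° with length 10.3, so L = (9.474, -4.041). BL ⟂ LF, so LF runs at -113.1°; with |LF| = 22.6, F = (0.6073, -24.83). LF ⟂ FQ, so FQ runs at 156.9°; with |FQ| = 28.1, Q = (-25.24, -13.80). ∠FQK = 123.9° gives QK at 100.8° from the x-axis; with |QK| = 22.1, K = (-29.38, 7.904). Then |LK| = |K − L| = 40.65.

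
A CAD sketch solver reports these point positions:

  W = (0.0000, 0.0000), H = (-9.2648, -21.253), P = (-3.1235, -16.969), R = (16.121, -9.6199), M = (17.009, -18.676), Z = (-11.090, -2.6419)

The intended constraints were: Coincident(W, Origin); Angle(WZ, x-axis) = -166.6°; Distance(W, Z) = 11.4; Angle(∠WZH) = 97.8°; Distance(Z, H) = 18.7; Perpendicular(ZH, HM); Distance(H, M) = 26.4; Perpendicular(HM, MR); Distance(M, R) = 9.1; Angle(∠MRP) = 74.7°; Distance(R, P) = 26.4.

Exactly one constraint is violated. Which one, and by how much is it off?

Distance(R, P) = 26.4 — off by 5.80.

W = (0.00, 0.00) ✓; WZ at -166.6° ✓; |WZ| = 11.40 ✓; ∠WZH = 97.80° ✓; |ZH| = 18.70 ✓; ∠(ZH, HM) = 90.00° ✓; |HM| = 26.40 ✓; ∠(HM, MR) = 90.00° ✓; |MR| = 9.100 ✓; ∠MRP = 74.70° ✓; |RP| = 20.60 ✗.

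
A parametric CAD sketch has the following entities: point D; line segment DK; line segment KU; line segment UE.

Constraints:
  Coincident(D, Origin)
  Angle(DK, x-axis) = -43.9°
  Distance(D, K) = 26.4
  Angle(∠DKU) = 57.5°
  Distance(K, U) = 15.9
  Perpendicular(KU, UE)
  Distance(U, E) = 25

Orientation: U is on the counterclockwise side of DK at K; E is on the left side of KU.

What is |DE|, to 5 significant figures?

3.2279

D is at the origin; DK runs at -43.9° with length 26.4, so K = 26.4·(cos -43.9°, sin -43.9°) = (19.023, -18.306). ∠DKU = 57.5°, so KU runs at -43.9° + (180° − 57.5°) = 78.600° from the x-axis; with |KU| = 15.9, U = K + 15.9·(cos 78.600°, sin 78.600°) = (22.165, -2.7195). KU is perpendicular to UE; with |UE| = 25.0 on the left of KU, E = U + 25.0·(-0.98027, 0.19766) = (-2.3415, 2.2219). Then |DE| = |E − D| = 3.2279.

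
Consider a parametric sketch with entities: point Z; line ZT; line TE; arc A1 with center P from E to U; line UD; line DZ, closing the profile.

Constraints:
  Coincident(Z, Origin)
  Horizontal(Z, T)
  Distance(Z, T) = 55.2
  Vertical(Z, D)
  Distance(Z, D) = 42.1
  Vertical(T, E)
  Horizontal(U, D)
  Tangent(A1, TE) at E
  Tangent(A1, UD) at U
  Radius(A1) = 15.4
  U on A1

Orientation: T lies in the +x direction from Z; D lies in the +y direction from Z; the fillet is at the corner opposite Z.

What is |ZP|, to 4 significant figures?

47.93

Z is at the origin; Z and T share the same y with |ZT| = 55.2 and T on the +x side, so T = (55.20, 0.000). ZD is vertical with |ZD| = 42.1 and D on the +y side, so D = (0.000, 42.10). The virtual corner opposite Z is at (55.20, 42.10). Since A1 is tangent to TE there, PE ⟂ TE and the tangent condition forces PU to be normal to UD, with radius 15.4, so the center P sits 15.4 in from both sides at P = (39.80, 26.70). Then |ZP| = |P − Z| = 47.93.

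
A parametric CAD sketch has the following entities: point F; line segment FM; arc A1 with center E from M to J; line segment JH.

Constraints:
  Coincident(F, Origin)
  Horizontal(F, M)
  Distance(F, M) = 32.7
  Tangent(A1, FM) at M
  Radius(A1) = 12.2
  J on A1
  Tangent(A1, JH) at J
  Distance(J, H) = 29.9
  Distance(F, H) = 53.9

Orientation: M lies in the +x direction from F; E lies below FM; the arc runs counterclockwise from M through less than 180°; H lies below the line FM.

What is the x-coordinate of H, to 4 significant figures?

30.53

F is at the origin; FM is horizontal with |FM| = 32.7 and M on the +x side, so M = (32.70, 0.000). A1 meets FM tangentially, so EM is at right angles to FM, so E = M + (0, -12.2) = (32.70, -12.20). Since EJ ⟂ JH (tangency), |EH| = √(12.2² + 29.9²) = 32.29 regardless of where J sits on A1. So H lies on both circle(F, 53.9) and circle(E, 32.29); the below-FM intersection is H = (30.53, -44.42). J is the foot of the tangent from H: J = (21.12, -16.04).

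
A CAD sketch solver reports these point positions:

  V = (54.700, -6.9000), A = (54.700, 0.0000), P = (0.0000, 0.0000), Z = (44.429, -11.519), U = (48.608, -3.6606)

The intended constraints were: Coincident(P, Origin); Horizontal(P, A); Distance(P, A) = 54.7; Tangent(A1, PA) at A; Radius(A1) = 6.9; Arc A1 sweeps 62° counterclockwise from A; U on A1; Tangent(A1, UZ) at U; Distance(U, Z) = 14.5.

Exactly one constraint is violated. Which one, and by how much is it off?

Distance(U, Z) = 14.5 — off by 5.60.

P = (0.00, 0.00) ✓; P.y = 0.00, A.y = 0.00 ✓; |PA| = 54.70 ✓; ∠(VA, AP) = 90.00° ✓; |VA| = 6.900 ✓; bearing(V→U) − bearing(V→A) = 62.00° ✓; |VU| = 6.900 ✓; ∠(VU, UZ) = 90.00° ✓; |UZ| = 8.900 ✗.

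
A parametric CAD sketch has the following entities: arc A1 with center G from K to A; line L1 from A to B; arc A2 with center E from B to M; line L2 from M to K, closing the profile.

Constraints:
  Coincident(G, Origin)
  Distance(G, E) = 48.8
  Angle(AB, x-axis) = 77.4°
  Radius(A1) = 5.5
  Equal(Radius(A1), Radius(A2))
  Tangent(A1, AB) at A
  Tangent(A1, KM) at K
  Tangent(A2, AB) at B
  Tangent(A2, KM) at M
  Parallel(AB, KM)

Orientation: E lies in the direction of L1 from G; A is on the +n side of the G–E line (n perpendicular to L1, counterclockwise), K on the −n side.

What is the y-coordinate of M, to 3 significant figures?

46.4

Tangency of A1 to both parallel lines with radius 5.5 puts A and K at G ± 5.5·n: A = (-5.37, 1.20), K = (5.37, -1.20). Equal radii place B and M the same way about E: B = E + 5.5·n = (5.28, 48.8), M = E − 5.5·n = (16.0, 46.4). So M.y = 46.4.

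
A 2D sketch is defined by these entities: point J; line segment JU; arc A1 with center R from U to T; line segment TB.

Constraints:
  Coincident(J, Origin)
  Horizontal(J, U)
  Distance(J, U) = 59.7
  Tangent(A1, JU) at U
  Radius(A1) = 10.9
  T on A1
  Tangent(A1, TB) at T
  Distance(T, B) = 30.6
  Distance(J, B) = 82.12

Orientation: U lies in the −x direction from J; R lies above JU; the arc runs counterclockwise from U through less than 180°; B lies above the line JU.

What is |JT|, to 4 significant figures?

54.36

Checks: ∠(RU, UJ) = 90.00° ✓; |RT| = 10.90 ✓; ∠(RT, TB) = 90.00° ✓; |TB| = 30.60 ✓; |JB| = 82.12 ✓.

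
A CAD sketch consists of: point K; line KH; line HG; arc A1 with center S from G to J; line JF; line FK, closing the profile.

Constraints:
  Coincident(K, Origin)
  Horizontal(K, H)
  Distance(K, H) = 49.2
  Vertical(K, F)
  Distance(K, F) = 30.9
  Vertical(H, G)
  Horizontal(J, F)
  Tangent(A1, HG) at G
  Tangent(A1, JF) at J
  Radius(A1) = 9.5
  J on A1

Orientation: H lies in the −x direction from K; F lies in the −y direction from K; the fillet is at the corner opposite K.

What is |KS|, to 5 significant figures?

45.100

K is at the origin; KH is horizontal with |KH| = 49.2 and H on the −x side, so H = (-49.200, 0.0000). KF is vertical with |KF| = 30.9 and F on the −y side, so F = (0.0000, -30.900). The virtual corner opposite K is at (-49.200, -30.900). Tangency of A1 to HG means the radius SG is perpendicular to HG and tangency of A1 to JF means the radius SJ is perpendicular to JF, with radius 9.5, so the center S sits 9.5 in from both sides at S = (-39.700, -21.400). Then |KS| = |S − K| = 45.100.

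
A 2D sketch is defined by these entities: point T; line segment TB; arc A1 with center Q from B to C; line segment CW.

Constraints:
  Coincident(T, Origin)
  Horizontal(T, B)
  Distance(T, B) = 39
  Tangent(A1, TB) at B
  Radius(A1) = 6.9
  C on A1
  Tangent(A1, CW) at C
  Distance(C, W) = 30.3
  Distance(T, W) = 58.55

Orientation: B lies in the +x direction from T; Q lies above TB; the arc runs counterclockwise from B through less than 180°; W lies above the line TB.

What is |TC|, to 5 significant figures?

46.442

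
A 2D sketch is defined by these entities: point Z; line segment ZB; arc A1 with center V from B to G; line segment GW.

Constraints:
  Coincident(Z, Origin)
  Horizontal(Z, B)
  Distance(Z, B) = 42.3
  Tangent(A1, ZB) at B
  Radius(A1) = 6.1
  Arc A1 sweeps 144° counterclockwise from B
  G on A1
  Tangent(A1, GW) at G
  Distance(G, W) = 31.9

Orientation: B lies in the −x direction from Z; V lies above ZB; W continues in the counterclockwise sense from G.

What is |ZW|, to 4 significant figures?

71.07

Z is at the origin; Z and B share the same y with |ZB| = 42.3 and B on the −x side, so B = (-42.30, 0.000). Tangency of A1 to ZB means the radius VB is perpendicular to ZB, so V = B + (0, 6.1) = (-42.30, 6.100). On A1, B sits at bearing -90° from V; a 144° counterclockwise sweep puts G at bearing 54°, so G = V + 6.1·(cos 54°, sin 54°) = (-38.71, 11.04). The tangent condition forces VG to be normal to GW, so GW runs along (−sin 54°, cos 54°); with |GW| = 31.9, W = (-64.52, 29.79). Then |ZW| = |W − Z| = 71.07.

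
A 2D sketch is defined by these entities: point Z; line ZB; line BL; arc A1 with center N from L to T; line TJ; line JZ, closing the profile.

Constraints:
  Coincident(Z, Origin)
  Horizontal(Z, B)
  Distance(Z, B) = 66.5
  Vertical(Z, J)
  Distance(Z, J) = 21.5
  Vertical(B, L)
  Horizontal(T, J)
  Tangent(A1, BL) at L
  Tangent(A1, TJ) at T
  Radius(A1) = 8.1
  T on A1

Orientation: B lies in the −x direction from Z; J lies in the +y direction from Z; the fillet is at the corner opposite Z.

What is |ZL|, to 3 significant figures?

67.8

Z is at the origin; Z and B share the same y with |ZB| = 66.5 and B on the −x side, so B = (-66.5, 0.00). ZJ is vertical with |ZJ| = 21.5 and J on the +y side, so J = (0.00, 21.5). The virtual corner opposite Z is at (-66.5, 21.5). The tangent condition forces NL to be normal to BL and the tangent condition forces NT to be normal to TJ, with radius 8.1, so the center N sits 8.1 in from both sides at N = (-58.4, 13.4). That places the tangent points at L = (-66.5, 13.4) on BL and T = (-58.4, 21.5) on TJ. Then |ZL| = |L − Z| = 67.8.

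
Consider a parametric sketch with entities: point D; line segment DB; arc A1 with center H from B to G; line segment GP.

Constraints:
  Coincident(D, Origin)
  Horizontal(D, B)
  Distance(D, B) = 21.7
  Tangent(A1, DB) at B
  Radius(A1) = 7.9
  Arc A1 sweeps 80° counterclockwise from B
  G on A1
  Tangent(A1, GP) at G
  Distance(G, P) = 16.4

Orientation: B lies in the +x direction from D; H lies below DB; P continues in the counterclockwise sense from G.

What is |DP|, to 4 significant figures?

25.24

On A1, B sits at bearing 90° from H; an 80° counterclockwise sweep puts G at bearing 170°, so G = H + 7.9·(cos 170°, sin 170°) = (13.92, -6.528). A1 meets GP tangentially, so HG is at right angles to GP, so GP runs along (−sin 170°, cos 170°); with |GP| = 16.4, P = (11.07, -22.68). Then |DP| = |P − D| = 25.24.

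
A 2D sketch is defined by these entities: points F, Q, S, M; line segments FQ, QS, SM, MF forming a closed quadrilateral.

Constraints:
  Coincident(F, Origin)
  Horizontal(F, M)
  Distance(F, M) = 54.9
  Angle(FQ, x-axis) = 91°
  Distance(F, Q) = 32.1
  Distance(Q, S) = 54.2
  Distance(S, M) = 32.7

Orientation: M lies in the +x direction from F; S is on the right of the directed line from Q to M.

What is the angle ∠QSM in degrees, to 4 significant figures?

91.60°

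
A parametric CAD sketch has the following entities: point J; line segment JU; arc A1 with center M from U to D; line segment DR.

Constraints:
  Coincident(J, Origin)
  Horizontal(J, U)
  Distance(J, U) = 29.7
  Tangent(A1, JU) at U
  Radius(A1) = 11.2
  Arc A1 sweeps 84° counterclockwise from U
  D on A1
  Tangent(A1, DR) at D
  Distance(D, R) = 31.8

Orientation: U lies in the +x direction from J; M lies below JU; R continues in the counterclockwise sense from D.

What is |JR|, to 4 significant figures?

44.35

On A1, U sits at bearing 90° from M; an 84° counterclockwise sweep puts D at bearing 174°, so D = M + 11.2·(cos 174°, sin 174°) = (18.56, -10.03). A1 meets DR tangentially, so MD is at right angles to DR, so DR runs along (−sin 174°, cos 174°); with |DR| = 31.8, R = (15.24, -41.66). Then |JR| = |R − J| = 44.35.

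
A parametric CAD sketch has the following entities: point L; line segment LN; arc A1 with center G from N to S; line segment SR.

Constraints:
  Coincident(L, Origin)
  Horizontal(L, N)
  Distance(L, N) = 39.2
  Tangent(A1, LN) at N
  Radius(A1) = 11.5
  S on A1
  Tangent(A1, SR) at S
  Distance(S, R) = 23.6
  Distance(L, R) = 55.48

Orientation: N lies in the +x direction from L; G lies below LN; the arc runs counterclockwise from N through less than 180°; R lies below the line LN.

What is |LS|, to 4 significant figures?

33.82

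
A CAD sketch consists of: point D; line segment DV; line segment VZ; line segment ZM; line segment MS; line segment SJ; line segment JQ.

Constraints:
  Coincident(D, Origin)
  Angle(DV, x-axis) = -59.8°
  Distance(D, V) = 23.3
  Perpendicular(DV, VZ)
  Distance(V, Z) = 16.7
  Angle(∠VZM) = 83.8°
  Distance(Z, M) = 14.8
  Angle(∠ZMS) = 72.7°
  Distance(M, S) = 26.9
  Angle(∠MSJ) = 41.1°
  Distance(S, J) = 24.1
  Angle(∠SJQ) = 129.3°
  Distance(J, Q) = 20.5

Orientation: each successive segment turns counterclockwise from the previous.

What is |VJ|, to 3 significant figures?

13.8

D is at the origin; DV runs at -59.8° with length 23.3, so V = (11.7, -20.1). DV ⟂ VZ, so VZ runs at 30.2°; with |VZ| = 16.7, Z = (26.2, -11.7). ∠VZM = 83.8° gives ZM at 126° from the x-axis; with |ZM| = 14.8, M = (17.4, 0.175). ∠ZMS = 72.7° gives MS at -126° from the x-axis; with |MS| = 26.9, S = (1.45, -21.5). ∠MSJ = 41.1° gives SJ at 12.6° from the x-axis; with |SJ| = 24.1, J = (25.0, -16.2). Then |VJ| = |J − V| = 13.8.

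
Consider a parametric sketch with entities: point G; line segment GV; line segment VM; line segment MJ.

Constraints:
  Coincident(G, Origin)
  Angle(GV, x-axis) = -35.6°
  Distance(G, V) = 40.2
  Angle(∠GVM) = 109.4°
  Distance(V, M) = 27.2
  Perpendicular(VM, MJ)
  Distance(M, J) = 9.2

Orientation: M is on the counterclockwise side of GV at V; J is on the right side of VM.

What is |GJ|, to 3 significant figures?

62.2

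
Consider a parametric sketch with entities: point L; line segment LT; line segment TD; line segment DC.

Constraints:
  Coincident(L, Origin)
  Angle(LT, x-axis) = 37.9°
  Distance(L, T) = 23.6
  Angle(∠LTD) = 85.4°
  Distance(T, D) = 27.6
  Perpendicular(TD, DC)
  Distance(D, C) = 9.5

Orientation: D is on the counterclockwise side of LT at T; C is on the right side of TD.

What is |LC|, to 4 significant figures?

41.85

L is at the origin; LT runs at 37.9° with length 23.6, so T = 23.6·(cos 37.9°, sin 37.9°) = (18.62, 14.50). ∠LTD = 85.4°, so TD runs at 37.9° + (180° − 85.4°) = 132.5° from the x-axis; with |TD| = 27.6, D = T + 27.6·(cos 132.5°, sin 132.5°) = (-0.02391, 34.85). TD is perpendicular to DC; with |DC| = 9.5 on the right of TD, C = D + 9.5·(0.7373, 0.6756) = (6.980, 41.26). Then |LC| = |C − L| = 41.85.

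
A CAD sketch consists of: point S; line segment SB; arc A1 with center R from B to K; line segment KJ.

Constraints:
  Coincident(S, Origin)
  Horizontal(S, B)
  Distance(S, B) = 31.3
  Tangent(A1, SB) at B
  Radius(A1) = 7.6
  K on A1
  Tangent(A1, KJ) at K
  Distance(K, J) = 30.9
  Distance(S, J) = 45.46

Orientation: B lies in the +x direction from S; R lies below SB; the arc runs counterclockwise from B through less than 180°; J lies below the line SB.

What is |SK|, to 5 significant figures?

24.915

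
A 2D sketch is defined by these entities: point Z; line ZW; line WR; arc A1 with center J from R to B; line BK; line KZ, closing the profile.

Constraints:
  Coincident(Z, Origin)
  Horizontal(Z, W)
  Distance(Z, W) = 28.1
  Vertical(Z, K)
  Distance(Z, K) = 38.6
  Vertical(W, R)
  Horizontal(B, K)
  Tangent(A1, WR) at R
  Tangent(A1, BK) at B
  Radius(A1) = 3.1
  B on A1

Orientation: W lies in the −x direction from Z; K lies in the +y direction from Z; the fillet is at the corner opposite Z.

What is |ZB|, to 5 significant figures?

45.989

Z is at the origin; ZW is horizontal with |ZW| = 28.1 and W on the −x side, so W = (-28.100, 0.0000). ZK is vertical with |ZK| = 38.6 and K on the +y side, so K = (0.0000, 38.600). The virtual corner opposite Z is at (-28.100, 38.600). Tangency of A1 to WR means the radius JR is perpendicular to WR and A1 meets BK tangentially, so JB is at right angles to BK, with radius 3.1, so the center J sits 3.1 in from both sides at J = (-25.000, 35.500). That places the tangent points at R = (-28.100, 35.500) on WR and B = (-25.000, 38.600) on BK. Then |ZB| = |B − Z| = 45.989.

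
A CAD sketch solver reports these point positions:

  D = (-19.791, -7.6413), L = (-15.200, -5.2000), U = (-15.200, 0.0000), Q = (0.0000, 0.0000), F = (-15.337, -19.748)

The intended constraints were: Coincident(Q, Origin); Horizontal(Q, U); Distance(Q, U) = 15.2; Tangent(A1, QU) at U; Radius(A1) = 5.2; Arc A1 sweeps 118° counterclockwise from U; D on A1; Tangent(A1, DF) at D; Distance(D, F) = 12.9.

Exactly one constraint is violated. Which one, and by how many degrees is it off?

Tangent(A1, DF) at D — off by 7.80°.

Q = (0.00, 0.00) ✓; Q.y = 0.00, U.y = 0.00 ✓; |QU| = 15.20 ✓; ∠(LU, UQ) = 90.00° ✓; |LU| = 5.200 ✓; bearing(L→D) − bearing(L→U) = 118.0° ✓; |LD| = 5.200 ✓; ∠(LD, DF) = 97.80° ✗; |DF| = 12.90 ✓.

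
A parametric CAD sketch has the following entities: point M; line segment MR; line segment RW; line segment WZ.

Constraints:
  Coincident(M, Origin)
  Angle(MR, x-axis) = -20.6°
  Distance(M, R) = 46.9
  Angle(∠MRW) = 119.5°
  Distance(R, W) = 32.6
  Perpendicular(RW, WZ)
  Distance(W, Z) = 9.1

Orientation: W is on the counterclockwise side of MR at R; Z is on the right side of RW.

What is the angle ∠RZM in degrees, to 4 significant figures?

26.27°

∠MRW = 119.5°, so RW runs at -20.6° + (180° − 119.5°) = 39.90° from the x-axis; with |RW| = 32.6, W = R + 32.6·(cos 39.90°, sin 39.90°) = (68.91, 4.410). The perpendicularity gives WZ at right angles to RW; with |WZ| = 9.1 on the right of RW, Z = W + 9.1·(0.6414, -0.7672) = (74.75, -2.571). Then cos ∠RZM = ZR·ZM / (|ZR||ZM|), giving 26.27°.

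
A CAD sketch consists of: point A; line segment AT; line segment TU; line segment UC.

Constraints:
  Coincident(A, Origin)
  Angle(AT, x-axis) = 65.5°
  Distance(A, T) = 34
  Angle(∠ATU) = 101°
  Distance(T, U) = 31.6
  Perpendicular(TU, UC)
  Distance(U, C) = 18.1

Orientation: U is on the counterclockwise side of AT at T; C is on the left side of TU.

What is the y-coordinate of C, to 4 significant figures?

34.55

A is at the origin; AT runs at 65.5° with length 34.0, so T = 34.0·(cos 65.5°, sin 65.5°) = (14.10, 30.94). ∠ATU = 101.0°, so TU runs at 65.5° + (180° − 101.0°) = 144.5° from the x-axis; with |TU| = 31.6, U = T + 31.6·(cos 144.5°, sin 144.5°) = (-11.63, 49.29). The perpendicularity gives UC at right angles to TU; with |UC| = 18.1 on the left of TU, C = U + 18.1·(-0.5807, -0.8141) = (-22.14, 34.55). So C.y = 34.55.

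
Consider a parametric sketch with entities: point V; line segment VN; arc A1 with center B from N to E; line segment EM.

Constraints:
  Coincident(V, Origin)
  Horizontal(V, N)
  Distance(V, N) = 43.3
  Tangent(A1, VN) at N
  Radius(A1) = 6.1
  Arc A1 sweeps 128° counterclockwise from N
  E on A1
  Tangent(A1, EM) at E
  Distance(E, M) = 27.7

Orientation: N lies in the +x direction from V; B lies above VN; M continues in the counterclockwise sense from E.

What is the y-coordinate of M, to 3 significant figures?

31.7

V is at the origin; V and N share the same y with |VN| = 43.3 and N on the +x side, so N = (43.3, 0.00). Tangency of A1 to VN means the radius BN is perpendicular to VN, so B = N + (0, 6.1) = (43.3, 6.10). On A1, N sits at bearing -90° from B; a 128° counterclockwise sweep puts E at bearing 38°, so E = B + 6.1·(cos 38°, sin 38°) = (48.1, 9.86). Tangency of A1 to EM means the radius BE is perpendicular to EM, so EM runs along (−sin 38°, cos 38°); with |EM| = 27.7, M = (31.1, 31.7). So M.y = 31.7.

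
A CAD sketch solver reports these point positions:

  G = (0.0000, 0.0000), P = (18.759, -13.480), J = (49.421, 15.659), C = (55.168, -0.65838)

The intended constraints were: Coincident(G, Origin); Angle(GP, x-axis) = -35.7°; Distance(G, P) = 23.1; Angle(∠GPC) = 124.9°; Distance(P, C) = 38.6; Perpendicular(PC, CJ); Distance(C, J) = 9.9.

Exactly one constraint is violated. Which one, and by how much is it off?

Distance(C, J) = 9.9 — off by 7.40.

G = (0.00, 0.00) ✓; GP at -35.70° ✓; |GP| = 23.10 ✓; ∠GPC = 124.9° ✓; |PC| = 38.60 ✓; ∠(PC, CJ) = 90.00° ✓; |CJ| = 17.30 ✗.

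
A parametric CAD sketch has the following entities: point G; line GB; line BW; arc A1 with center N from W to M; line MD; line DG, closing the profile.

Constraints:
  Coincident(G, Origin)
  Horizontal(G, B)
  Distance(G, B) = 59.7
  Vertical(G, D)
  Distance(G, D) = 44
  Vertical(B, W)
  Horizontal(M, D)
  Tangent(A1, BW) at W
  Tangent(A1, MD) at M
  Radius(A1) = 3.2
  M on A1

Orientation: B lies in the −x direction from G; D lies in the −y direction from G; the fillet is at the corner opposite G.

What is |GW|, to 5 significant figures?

72.310

G is at the origin; G and B share the same y with |GB| = 59.7 and B on the −x side, so B = (-59.700, 0.0000). G and D share the same x with |GD| = 44.0 and D on the −y side, so D = (0.0000, -44.000). The virtual corner opposite G is at (-59.700, -44.000). Since A1 is tangent to BW there, NW ⟂ BW and the tangent condition forces NM to be normal to MD, with radius 3.2, so the center N sits 3.2 in from both sides at N = (-56.500, -40.800). That places the tangent points at W = (-59.700, -40.800) on BW and M = (-56.500, -44.000) on MD. Then |GW| = |W − G| = 72.310.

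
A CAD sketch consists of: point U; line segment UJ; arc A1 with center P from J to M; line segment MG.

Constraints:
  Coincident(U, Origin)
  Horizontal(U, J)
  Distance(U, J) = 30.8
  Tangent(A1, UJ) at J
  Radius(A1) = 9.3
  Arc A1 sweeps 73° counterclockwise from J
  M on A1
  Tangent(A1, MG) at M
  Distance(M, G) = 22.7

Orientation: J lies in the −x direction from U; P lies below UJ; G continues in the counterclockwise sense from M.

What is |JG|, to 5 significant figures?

32.272

U is at the origin; UJ is horizontal with |UJ| = 30.8 and J on the −x side, so J = (-30.800, 0.0000). Since A1 is tangent to UJ there, PJ ⟂ UJ, so P = J + (0, -9.3) = (-30.800, -9.3000). On A1, J sits at bearing 90° from P; a 73° counterclockwise sweep puts M at bearing 163°, so M = P + 9.3·(cos 163°, sin 163°) = (-39.694, -6.5809). A1 meets MG tangentially, so PM is at right angles to MG, so MG runs along (−sin 163°, cos 163°); with |MG| = 22.7, G = (-46.330, -28.289). Then |JG| = |G − J| = 32.272.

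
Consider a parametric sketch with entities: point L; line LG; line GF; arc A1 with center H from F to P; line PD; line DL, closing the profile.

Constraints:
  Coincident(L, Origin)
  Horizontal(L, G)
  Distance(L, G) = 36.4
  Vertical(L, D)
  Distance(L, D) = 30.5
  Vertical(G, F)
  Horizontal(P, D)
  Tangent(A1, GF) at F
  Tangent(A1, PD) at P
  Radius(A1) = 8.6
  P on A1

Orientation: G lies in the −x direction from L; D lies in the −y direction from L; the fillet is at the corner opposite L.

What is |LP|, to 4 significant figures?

41.27

L is at the origin; L and G share the same y with |LG| = 36.4 and G on the −x side, so G = (-36.40, 0.000). L and D share the same x with |LD| = 30.5 and D on the −y side, so D = (0.000, -30.50). The virtual corner opposite L is at (-36.40, -30.50). Since A1 is tangent to GF there, HF ⟂ GF and tangency of A1 to PD means the radius HP is perpendicular to PD, with radius 8.6, so the center H sits 8.6 in from both sides at H = (-27.80, -21.90). That places the tangent points at F = (-36.40, -21.90) on GF and P = (-27.80, -30.50) on PD. Then |LP| = |P − L| = 41.27.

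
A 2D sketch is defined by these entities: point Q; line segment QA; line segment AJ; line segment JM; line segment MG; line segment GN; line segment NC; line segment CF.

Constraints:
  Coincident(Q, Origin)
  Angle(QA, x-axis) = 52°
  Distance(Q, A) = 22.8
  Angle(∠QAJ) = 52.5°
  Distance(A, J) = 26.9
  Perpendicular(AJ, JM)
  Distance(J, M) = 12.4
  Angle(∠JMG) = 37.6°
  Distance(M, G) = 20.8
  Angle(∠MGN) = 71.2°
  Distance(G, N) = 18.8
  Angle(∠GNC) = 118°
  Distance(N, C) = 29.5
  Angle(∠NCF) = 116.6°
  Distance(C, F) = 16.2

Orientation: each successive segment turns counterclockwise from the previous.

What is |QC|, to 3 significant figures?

40.4

∠MGN = 71.2° gives GN at 161° from the x-axis; with |GN| = 18.8, N = (-17.9, 28.4). ∠GNC = 118.0° gives NC at -137° from the x-axis; with |NC| = 29.5, C = (-39.6, 8.38). Then |QC| = |C − Q| = 40.4.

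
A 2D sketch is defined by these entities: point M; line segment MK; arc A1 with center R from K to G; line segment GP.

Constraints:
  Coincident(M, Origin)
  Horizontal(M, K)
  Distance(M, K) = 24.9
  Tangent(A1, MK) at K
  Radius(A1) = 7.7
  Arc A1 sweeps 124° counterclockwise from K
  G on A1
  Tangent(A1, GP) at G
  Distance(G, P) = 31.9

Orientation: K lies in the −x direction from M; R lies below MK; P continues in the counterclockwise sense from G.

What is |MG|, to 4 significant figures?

33.51

Tangency of A1 to MK means the radius RK is perpendicular to MK, so R = K + (0, -7.7) = (-24.90, -7.700). On A1, K sits at bearing 90° from R; a 124° counterclockwise sweep puts G at bearing 214°, so G = R + 7.7·(cos 214°, sin 214°) = (-31.28, -12.01). Then |MG| = |G − M| = 33.51.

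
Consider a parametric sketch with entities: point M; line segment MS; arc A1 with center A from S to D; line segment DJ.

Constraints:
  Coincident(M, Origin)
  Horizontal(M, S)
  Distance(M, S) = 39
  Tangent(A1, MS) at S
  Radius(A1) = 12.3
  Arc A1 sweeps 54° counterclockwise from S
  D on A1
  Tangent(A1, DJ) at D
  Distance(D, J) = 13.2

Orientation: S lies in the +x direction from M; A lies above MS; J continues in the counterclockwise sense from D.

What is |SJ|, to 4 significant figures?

23.70

On A1, S sits at bearing -90° from A; a 54° counterclockwise sweep puts D at bearing -36°, so D = A + 12.3·(cos -36°, sin -36°) = (48.95, 5.070). The tangent condition forces AD to be normal to DJ, so DJ runs along (−sin -36°, cos -36°); with |DJ| = 13.2, J = (56.71, 15.75). Then |SJ| = |J − S| = 23.70.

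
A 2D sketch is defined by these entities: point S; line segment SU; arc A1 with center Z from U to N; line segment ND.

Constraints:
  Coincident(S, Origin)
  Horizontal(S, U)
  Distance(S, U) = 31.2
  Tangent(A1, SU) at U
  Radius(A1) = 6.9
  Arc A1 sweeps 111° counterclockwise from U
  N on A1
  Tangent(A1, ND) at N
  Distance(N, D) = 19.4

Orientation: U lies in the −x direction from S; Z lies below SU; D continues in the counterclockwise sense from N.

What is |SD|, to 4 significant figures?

41.20

S is at the origin; S and U share the same y with |SU| = 31.2 and U on the −x side, so U = (-31.20, 0.000). Since A1 is tangent to SU there, ZU ⟂ SU, so Z = U + (0, -6.9) = (-31.20, -6.900). On A1, U sits at bearing 90° from Z; a 111° counterclockwise sweep puts N at bearing 201°, so N = Z + 6.9·(cos 201°, sin 201°) = (-37.64, -9.373). A1 meets ND tangentially, so ZN is at right angles to ND, so ND runs along (−sin 201°, cos 201°); with |ND| = 19.4, D = (-30.69, -27.48). Then |SD| = |D − S| = 41.20.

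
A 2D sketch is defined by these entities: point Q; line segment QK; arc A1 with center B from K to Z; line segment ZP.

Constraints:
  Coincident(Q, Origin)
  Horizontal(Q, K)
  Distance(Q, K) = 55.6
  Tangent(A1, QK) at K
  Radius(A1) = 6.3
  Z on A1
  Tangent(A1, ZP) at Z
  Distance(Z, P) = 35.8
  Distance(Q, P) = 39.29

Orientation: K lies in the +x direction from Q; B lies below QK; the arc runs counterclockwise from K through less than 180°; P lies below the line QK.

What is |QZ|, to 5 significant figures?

50.970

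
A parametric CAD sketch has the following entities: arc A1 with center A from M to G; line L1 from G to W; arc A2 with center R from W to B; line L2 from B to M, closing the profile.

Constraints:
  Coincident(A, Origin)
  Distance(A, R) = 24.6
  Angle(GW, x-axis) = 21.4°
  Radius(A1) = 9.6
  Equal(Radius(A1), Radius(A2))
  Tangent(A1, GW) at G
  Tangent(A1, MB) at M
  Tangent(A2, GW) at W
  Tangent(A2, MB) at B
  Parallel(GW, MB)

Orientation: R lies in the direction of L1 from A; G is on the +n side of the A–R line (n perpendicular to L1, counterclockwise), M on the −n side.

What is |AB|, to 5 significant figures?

26.407

The slot axis is L1's direction at 21.4°, so u = (cos 21.4°, sin 21.4°) = (0.93106, 0.36488) and n = (−sin 21.4°, cos 21.4°) = (-0.36488, 0.93106). A is at the origin and R lies 24.6 along u from A, so R = 24.6·u = (22.904, 8.9760). Tangency of A1 to both parallel lines with radius 9.6 puts G and M at A ± 9.6·n: G = (-3.5028, 8.9381), M = (3.5028, -8.9381). Equal radii place W and B the same way about R: W = R + 9.6·n = (19.401, 17.914), B = R − 9.6·n = (26.407, 0.037833). Then |AB| = |B − A| = 26.407.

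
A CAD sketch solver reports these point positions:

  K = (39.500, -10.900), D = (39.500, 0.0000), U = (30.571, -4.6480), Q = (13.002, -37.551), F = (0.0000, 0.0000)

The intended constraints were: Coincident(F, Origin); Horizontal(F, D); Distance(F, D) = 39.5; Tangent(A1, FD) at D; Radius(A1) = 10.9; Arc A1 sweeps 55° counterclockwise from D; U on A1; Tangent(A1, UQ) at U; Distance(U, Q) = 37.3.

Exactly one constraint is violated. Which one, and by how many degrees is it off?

Tangent(A1, UQ) at U — off by 6.90°.

F = (0.00, 0.00) ✓; F.y = 0.00, D.y = 0.00 ✓; |FD| = 39.50 ✓; ∠(KD, DF) = 90.00° ✓; |KD| = 10.90 ✓; bearing(K→U) − bearing(K→D) = 55.00° ✓; |KU| = 10.90 ✓; ∠(KU, UQ) = 83.10° ✗; |UQ| = 37.30 ✓.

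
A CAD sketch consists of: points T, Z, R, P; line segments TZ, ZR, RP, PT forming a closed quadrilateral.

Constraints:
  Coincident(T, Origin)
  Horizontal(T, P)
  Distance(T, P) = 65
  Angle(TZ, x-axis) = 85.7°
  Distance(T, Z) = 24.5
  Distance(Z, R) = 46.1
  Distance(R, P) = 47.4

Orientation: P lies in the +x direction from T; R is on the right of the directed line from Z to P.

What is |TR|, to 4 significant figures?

27.31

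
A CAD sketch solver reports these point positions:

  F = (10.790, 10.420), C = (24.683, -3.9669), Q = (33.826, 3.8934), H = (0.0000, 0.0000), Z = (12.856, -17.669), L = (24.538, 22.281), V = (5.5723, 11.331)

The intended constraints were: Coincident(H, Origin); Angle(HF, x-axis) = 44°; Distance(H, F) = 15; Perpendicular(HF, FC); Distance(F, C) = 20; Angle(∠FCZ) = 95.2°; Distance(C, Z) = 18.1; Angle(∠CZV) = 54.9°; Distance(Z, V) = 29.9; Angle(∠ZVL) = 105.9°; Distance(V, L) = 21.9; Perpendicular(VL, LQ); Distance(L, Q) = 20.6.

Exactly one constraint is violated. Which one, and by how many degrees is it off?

Perpendicular(VL, LQ) — off by 3.20°.

H = (0.00, 0.00) ✓; HF at 44.00° ✓; |HF| = 15.00 ✓; ∠(HF, FC) = 90.00° ✓; |FC| = 20.00 ✓; ∠FCZ = 95.20° ✓; |CZ| = 18.10 ✓; ∠CZV = 54.90° ✓; |ZV| = 29.90 ✓; ∠ZVL = 105.9° ✓; |VL| = 21.90 ✓; ∠(VL, LQ) = 93.20° ✗; |LQ| = 20.60 ✓.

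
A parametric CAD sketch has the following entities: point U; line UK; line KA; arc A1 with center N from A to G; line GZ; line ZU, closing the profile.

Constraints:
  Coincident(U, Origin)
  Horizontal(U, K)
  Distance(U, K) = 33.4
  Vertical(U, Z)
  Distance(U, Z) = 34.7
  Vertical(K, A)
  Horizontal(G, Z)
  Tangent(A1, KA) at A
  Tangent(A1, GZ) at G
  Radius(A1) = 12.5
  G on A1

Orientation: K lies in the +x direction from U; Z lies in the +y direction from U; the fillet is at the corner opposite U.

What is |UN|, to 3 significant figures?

30.5

U is at the origin; UK is horizontal with |UK| = 33.4 and K on the +x side, so K = (33.4, 0.00). U and Z share the same x with |UZ| = 34.7 and Z on the +y side, so Z = (0.00, 34.7). The virtual corner opposite U is at (33.4, 34.7). The tangent condition forces NA to be normal to KA and A1 meets GZ tangentially, so NG is at right angles to GZ, with radius 12.5, so the center N sits 12.5 in from both sides at N = (20.9, 22.2). Then |UN| = |N − U| = 30.5.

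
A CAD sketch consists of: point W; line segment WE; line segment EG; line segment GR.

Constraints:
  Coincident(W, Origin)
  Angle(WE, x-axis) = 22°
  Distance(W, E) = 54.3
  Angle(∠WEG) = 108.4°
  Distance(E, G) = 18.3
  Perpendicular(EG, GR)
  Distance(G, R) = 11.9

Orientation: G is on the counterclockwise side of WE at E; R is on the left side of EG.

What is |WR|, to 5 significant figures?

53.160

W is at the origin; WE runs at 22.0° with length 54.3, so E = 54.3·(cos 22.0°, sin 22.0°) = (50.346, 20.341). ∠WEG = 108.4°, so EG runs at 22.0° + (180° − 108.4°) = 93.600° from the x-axis; with |EG| = 18.3, G = E + 18.3·(cos 93.600°, sin 93.600°) = (49.197, 38.605). EG is perpendicular to GR; with |GR| = 11.9 on the left of EG, R = G + 11.9·(-0.99803, -0.062791) = (37.320, 37.858). Then |WR| = |R − W| = 53.160.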